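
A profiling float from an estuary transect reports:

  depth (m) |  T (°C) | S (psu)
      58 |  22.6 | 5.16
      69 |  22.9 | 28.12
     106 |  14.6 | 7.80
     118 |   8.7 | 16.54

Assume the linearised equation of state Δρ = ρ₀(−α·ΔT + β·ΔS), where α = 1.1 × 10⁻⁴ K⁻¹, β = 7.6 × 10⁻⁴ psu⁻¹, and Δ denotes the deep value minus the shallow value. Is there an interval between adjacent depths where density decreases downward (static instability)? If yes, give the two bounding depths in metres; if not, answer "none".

69–106 m

Evaluate Δρ/ρ₀ = −αΔT + βΔS across each adjacent pair:
  58–69 m: −αΔT+βΔS = −(1.1 × 10⁻⁴)(+0.3)+(7.6 × 10⁻⁴)(+22.96) = 0.017 → stable
  69–106 m: −αΔT+βΔS = −(1.1 × 10⁻⁴)(-8.3)+(7.6 × 10⁻⁴)(-20.32) = -0.015 → UNSTABLE
  106–118 m: −αΔT+βΔS = −(1.1 × 10⁻⁴)(-5.9)+(7.6 × 10⁻⁴)(+8.74) = 7.3 × 10⁻³ → stable
The 69–106 m interval has Δρ < 0: lighter water underlies denser water.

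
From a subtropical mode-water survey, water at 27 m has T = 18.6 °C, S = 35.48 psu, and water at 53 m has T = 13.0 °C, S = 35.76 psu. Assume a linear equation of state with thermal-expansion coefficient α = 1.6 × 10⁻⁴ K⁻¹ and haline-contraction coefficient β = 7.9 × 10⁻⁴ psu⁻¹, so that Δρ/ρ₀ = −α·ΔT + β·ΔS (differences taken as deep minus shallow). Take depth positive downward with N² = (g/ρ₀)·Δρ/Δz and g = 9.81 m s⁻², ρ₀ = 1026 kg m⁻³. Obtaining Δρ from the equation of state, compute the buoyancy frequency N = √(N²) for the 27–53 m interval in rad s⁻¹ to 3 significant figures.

ΔT = -5.6 K, ΔS = +0.28 psu (deep − shallow).
Δρ/ρ₀ = −αΔT + βΔS = 8.96 × 10⁻⁴ + 2.212 × 10⁻⁴ = 1.1172 × 10⁻³, so Δρ ≈ 1.146 kg m⁻³.
N² = (g/ρ₀)·Δρ/Δz = g·(Δρ/ρ₀)/Δz = 9.81 × 1.1172 × 10⁻³ / 26 = 4.2153 × 10⁻⁴ s⁻².
N = √(4.2153 × 10⁻⁴) = 0.020531 rad s⁻¹ ≈ 0.0205 rad s⁻¹.

0.0205 rad s⁻¹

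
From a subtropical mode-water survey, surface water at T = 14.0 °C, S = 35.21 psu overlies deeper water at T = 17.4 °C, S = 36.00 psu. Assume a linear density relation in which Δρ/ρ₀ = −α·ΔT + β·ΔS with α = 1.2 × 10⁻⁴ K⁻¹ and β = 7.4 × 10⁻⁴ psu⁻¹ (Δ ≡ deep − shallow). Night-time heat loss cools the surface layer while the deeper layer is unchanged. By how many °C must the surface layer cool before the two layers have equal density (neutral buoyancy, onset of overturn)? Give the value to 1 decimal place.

1.5 °C

Neutral buoyancy requires Δρ = 0, i.e. −α(T_deep − T_surf′) + β(S_deep − S_surf) = 0.
T_surf′ = T_deep − (β/α)·ΔS = 17.4 − (7.4 × 10⁻⁴/1.2 × 10⁻⁴)·(+0.79) = 12.528 °C.
Cooling required: 14.0 − (12.528) = 1.472 °C.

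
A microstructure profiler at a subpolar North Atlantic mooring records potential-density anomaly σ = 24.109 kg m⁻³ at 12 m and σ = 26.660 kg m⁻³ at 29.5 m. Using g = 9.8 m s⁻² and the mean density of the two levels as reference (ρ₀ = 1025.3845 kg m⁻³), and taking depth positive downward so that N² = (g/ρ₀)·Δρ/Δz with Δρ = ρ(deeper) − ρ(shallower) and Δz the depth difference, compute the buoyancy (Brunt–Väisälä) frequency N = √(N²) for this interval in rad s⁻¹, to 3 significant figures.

0.0373 rad s⁻¹

Δρ = 1026.660 − 1024.109 = 2.551 kg m⁻³ over Δz = 29.5 − 12 = 17.5 m.
N² = (9.8/1025.3845) × (2.551/17.5) = 1.3932 × 10⁻³ s⁻².
N = √(1.3932 × 10⁻³) = 0.037326 rad s⁻¹ ≈ 0.0373 rad s⁻¹.
N² > 0, so the interval is statically stable.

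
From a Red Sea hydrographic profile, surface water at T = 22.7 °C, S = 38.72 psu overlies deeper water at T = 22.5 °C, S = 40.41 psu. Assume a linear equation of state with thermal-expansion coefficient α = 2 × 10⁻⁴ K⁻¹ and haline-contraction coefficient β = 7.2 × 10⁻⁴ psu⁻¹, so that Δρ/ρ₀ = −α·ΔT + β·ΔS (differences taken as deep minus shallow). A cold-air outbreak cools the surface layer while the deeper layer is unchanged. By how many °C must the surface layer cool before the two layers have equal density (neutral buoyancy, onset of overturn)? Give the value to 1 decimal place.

Neutral buoyancy requires Δρ = 0, i.e. −α(T_deep − T_surf′) + β(S_deep − S_surf) = 0.
T_surf′ = T_deep − (β/α)·ΔS = 22.5 − (7.2 × 10⁻⁴/2 × 10⁻⁴)·(+1.69) = 16.416 °C.
Cooling required: 22.7 − (16.416) = 6.284 °C.

6.3 °C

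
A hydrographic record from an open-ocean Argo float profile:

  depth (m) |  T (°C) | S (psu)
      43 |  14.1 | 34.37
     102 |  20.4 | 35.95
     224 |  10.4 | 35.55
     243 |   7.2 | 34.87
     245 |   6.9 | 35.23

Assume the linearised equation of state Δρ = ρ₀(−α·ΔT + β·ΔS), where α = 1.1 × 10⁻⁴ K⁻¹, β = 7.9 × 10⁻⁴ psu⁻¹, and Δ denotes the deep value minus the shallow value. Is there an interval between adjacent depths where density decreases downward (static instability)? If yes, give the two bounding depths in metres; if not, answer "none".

Evaluate Δρ/ρ₀ = −αΔT + βΔS across each adjacent pair:
  43–102 m: −αΔT+βΔS = −(1.1 × 10⁻⁴)(+6.3)+(7.9 × 10⁻⁴)(+1.58) = 5.6 × 10⁻⁴ → stable
  102–224 m: −αΔT+βΔS = −(1.1 × 10⁻⁴)(-10.0)+(7.9 × 10⁻⁴)(-0.40) = 7.8 × 10⁻⁴ → stable
  224–243 m: −αΔT+βΔS = −(1.1 × 10⁻⁴)(-3.2)+(7.9 × 10⁻⁴)(-0.68) = -1.9 × 10⁻⁴ → UNSTABLE
  243–245 m: −αΔT+βΔS = −(1.1 × 10⁻⁴)(-0.3)+(7.9 × 10⁻⁴)(+0.36) = 3.2 × 10⁻⁴ → stable
The 224–243 m interval has Δρ < 0: lighter water underlies denser water.

224–243 m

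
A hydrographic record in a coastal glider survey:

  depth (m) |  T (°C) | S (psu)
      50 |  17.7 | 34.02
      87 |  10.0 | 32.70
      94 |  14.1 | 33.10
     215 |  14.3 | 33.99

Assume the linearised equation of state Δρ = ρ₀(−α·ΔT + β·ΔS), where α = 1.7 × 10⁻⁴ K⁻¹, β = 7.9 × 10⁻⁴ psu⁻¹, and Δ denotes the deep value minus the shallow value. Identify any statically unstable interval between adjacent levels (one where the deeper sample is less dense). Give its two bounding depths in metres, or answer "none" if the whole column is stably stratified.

87–94 m

Evaluate Δρ/ρ₀ = −αΔT + βΔS across each adjacent pair:
  50–87 m: −αΔT+βΔS = −(1.7 × 10⁻⁴)(-7.7)+(7.9 × 10⁻⁴)(-1.32) = 2.7 × 10⁻⁴ → stable
  87–94 m: −αΔT+βΔS = −(1.7 × 10⁻⁴)(+4.1)+(7.9 × 10⁻⁴)(+0.40) = -3.8 × 10⁻⁴ → UNSTABLE
  94–215 m: −αΔT+βΔS = −(1.7 × 10⁻⁴)(+0.2)+(7.9 × 10⁻⁴)(+0.89) = 6.7 × 10⁻⁴ → stable
The 87–94 m interval has Δρ < 0: lighter water underlies denser water.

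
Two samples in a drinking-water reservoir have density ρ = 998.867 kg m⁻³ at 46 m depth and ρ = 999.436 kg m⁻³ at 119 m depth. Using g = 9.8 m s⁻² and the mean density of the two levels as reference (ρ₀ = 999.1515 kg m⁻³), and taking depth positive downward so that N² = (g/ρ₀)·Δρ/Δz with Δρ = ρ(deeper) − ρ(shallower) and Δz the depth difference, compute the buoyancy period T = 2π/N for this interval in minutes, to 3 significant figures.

12.0 min

Δρ = 999.436 − 998.867 = 0.569 kg m⁻³ over Δz = 119 − 46 = 73 m.
N² = (9.8/999.1515) × (0.569/73) = 7.6451 × 10⁻⁵ s⁻².
N = √(7.6451 × 10⁻⁵) = 8.7436 × 10⁻³ rad s⁻¹, so T = 2π/N = 718.60 s = 11.977 min ≈ 12.0 min.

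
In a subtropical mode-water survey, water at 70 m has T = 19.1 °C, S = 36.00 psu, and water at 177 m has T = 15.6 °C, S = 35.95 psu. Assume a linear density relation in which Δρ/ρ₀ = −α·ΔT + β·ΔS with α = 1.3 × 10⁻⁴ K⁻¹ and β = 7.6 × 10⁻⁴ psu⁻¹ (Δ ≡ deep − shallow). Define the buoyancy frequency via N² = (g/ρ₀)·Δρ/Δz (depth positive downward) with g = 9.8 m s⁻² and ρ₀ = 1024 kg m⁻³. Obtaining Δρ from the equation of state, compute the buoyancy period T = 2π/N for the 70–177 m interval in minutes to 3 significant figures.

ΔT = -3.5 K, ΔS = -0.05 psu (deep − shallow).
Δρ/ρ₀ = −αΔT + βΔS = 4.55 × 10⁻⁴ − 3.80 × 10⁻⁵ = 4.17 × 10⁻⁴, so Δρ ≈ 0.4270 kg m⁻³.
N² = (g/ρ₀)·Δρ/Δz = g·(Δρ/ρ₀)/Δz = 9.8 × 4.17 × 10⁻⁴ / 107 = 3.8193 × 10⁻⁵ s⁻².
N = √(3.8193 × 10⁻⁵) = 6.1800 × 10⁻³ rad s⁻¹ → T = 2π/N = 1.0167 × 10³ s = 16.945 min ≈ 16.9 min.

16.9 min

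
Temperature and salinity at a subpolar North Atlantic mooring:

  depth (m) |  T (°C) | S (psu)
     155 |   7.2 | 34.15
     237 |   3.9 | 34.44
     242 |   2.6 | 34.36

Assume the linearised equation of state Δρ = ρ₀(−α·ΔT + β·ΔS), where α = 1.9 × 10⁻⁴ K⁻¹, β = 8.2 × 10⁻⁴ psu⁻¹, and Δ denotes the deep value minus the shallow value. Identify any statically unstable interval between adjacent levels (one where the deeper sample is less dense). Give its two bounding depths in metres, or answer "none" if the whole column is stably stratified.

none

Evaluate Δρ/ρ₀ = −αΔT + βΔS across each adjacent pair:
  155–237 m: −αΔT+βΔS = −(1.9 × 10⁻⁴)(-3.3)+(8.2 × 10⁻⁴)(+0.29) = 8.6 × 10⁻⁴ → stable
  237–242 m: −αΔT+βΔS = −(1.9 × 10⁻⁴)(-1.3)+(8.2 × 10⁻⁴)(-0.08) = 1.8 × 10⁻⁴ → stable
Every interval has Δρ > 0: the column is stably stratified throughout.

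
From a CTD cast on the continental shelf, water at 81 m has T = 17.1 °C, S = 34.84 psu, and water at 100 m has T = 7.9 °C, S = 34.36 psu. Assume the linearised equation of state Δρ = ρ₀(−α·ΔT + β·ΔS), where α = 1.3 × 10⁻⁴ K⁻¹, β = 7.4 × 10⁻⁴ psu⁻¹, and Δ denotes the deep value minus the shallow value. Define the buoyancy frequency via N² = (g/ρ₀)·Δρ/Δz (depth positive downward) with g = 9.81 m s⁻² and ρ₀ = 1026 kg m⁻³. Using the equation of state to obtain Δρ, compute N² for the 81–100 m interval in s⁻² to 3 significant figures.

4.34 × 10⁻⁴ s⁻²

ΔT = -9.2 K, ΔS = -0.48 psu (deep − shallow).
Δρ/ρ₀ = −αΔT + βΔS = 1.196 × 10⁻³ − 3.552 × 10⁻⁴ = 8.408 × 10⁻⁴, so Δρ ≈ 0.8627 kg m⁻³.
N² = (g/ρ₀)·Δρ/Δz = g·(Δρ/ρ₀)/Δz = 9.81 × 8.408 × 10⁻⁴ / 19 = 4.3412 × 10⁻⁴ s⁻² ≈ 4.34 × 10⁻⁴ s⁻².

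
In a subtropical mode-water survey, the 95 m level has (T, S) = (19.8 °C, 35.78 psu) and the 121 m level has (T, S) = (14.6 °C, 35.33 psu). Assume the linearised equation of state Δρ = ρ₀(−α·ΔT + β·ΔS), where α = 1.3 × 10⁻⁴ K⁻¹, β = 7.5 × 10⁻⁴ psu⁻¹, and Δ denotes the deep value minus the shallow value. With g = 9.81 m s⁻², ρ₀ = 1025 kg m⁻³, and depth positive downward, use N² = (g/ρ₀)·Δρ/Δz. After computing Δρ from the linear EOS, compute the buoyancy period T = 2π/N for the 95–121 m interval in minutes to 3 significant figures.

ΔT = -5.2 K, ΔS = -0.45 psu (deep − shallow).
Δρ/ρ₀ = −αΔT + βΔS = 6.76 × 10⁻⁴ − 3.375 × 10⁻⁴ = 3.385 × 10⁻⁴, so Δρ ≈ 0.3470 kg m⁻³.
N² = (g/ρ₀)·Δρ/Δz = g·(Δρ/ρ₀)/Δz = 9.81 × 3.385 × 10⁻⁴ / 26 = 1.2772 × 10⁻⁴ s⁻².
N = √(1.2772 × 10⁻⁴) = 0.011301 rad s⁻¹ → T = 2π/N = 555.98 s = 9.2663 min ≈ 9.27 min.

9.27 min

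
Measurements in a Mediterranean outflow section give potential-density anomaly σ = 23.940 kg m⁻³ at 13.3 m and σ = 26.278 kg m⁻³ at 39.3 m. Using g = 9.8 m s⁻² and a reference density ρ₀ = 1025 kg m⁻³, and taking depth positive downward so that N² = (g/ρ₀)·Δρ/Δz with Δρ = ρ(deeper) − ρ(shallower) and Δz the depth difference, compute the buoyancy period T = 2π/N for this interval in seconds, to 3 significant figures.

214 s

Δρ = 1026.278 − 1023.940 = 2.338 kg m⁻³ over Δz = 39.3 − 13.3 = 26 m.
N² = (9.8/1025) × (2.338/26) = 8.5975 × 10⁻⁴ s⁻².
N = √(8.5975 × 10⁻⁴) = 0.029321 rad s⁻¹, so T = 2π/N = 214.29 s ≈ 214 s.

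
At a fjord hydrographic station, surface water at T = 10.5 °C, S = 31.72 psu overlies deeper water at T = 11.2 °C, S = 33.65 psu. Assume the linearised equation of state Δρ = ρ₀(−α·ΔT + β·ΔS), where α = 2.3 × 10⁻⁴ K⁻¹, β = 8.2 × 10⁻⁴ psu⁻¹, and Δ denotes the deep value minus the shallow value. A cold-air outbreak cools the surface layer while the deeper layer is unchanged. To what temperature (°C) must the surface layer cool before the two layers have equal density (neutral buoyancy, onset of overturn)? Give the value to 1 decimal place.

Neutral buoyancy requires Δρ = 0, i.e. −α(T_deep − T_surf′) + β(S_deep − S_surf) = 0.
T_surf′ = T_deep − (β/α)·ΔS = 11.2 − (8.2 × 10⁻⁴/2.3 × 10⁻⁴)·(+1.93) = 4.319 °C.
Cooling required: 10.5 − (4.319) = 6.181 °C.

4.3 °C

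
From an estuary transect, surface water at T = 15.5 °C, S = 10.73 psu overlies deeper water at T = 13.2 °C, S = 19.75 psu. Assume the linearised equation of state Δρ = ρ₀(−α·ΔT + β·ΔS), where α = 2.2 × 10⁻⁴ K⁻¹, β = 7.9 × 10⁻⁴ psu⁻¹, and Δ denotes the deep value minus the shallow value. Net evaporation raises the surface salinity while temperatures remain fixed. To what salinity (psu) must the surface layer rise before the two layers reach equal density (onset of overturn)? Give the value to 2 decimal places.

Neutral buoyancy requires −α(T_deep − T_surf) + β(S_deep − S_surf′) = 0.
S_surf′ = S_deep − (α/β)·ΔT = 19.75 − (2.2 × 10⁻⁴/7.9 × 10⁻⁴)·(-2.3) = 20.3905 psu.
Increase required: 20.3905 − 10.73 = 9.6605 psu.

20.39 psu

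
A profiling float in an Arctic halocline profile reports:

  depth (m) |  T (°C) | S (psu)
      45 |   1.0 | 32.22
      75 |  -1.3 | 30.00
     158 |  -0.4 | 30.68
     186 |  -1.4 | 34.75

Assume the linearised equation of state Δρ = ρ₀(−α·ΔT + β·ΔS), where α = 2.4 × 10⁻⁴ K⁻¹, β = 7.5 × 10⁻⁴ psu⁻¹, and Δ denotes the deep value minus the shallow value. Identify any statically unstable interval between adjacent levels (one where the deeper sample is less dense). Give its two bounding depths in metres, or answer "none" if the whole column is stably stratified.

45–75 m

Evaluate Δρ/ρ₀ = −αΔT + βΔS across each adjacent pair:
  45–75 m: −αΔT+βΔS = −(2.4 × 10⁻⁴)(-2.3)+(7.5 × 10⁻⁴)(-2.22) = -1.1 × 10⁻³ → UNSTABLE
  75–158 m: −αΔT+βΔS = −(2.4 × 10⁻⁴)(+0.9)+(7.5 × 10⁻⁴)(+0.68) = 2.9 × 10⁻⁴ → stable
  158–186 m: −αΔT+βΔS = −(2.4 × 10⁻⁴)(-1.0)+(7.5 × 10⁻⁴)(+4.07) = 3.3 × 10⁻³ → stable
The 45–75 m interval has Δρ < 0: lighter water underlies denser water.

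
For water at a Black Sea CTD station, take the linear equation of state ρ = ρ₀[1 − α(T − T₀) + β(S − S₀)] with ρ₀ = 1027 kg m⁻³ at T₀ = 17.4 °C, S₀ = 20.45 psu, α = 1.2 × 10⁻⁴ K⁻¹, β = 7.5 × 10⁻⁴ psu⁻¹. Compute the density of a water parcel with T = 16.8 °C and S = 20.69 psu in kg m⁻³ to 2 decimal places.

T − T₀ = -0.6 K, S − S₀ = +0.24 psu.
Bracket = 1 − α·(-0.6) + β·(+0.24) = 1 + (2.52 × 10⁻⁴) = 1.0002520.
ρ = 1027 × 1.0002520 = 1027.26 kg m⁻³.

1027.26 kg m⁻³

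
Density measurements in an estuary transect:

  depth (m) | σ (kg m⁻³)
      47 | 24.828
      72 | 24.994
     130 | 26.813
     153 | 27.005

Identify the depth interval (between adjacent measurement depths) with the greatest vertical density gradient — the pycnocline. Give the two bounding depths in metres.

72–130 m

Compute the density gradient over each adjacent pair:
  47–72 m: Δρ/Δz = 0.166/25 = 6.6 × 10⁻³ kg m⁻⁴
  72–130 m: Δρ/Δz = 1.819/58 = 0.031 kg m⁻⁴
  130–153 m: Δρ/Δz = 0.192/23 = 8.3 × 10⁻³ kg m⁻⁴
The largest gradient is in the 72–130 m interval — the pycnocline.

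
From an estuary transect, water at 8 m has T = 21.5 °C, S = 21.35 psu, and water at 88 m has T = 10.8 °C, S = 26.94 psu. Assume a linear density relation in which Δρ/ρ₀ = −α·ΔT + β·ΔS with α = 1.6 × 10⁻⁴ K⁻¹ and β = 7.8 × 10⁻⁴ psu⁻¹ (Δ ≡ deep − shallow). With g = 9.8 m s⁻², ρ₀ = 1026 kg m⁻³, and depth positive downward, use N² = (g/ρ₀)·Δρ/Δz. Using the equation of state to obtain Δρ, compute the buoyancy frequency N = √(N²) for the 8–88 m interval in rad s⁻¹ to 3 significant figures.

ΔT = -10.7 K, ΔS = +5.59 psu (deep − shallow).
Δρ/ρ₀ = −αΔT + βΔS = 1.712 × 10⁻³ + 4.3602 × 10⁻³ = 6.0722 × 10⁻³, so Δρ ≈ 6.230 kg m⁻³.
N² = (g/ρ₀)·Δρ/Δz = g·(Δρ/ρ₀)/Δz = 9.8 × 6.0722 × 10⁻³ / 80 = 7.4384 × 10⁻⁴ s⁻².
N = √(7.4384 × 10⁻⁴) = 0.027273 rad s⁻¹ ≈ 0.0273 rad s⁻¹.

0.0273 rad s⁻¹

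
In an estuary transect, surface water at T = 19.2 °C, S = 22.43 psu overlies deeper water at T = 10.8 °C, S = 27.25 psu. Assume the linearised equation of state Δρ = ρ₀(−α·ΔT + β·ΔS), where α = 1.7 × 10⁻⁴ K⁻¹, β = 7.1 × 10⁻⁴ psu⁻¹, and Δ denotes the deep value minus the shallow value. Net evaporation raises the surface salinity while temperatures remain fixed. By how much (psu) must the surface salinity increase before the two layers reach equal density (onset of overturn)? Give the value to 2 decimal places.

Neutral buoyancy requires −α(T_deep − T_surf) + β(S_deep − S_surf′) = 0.
S_surf′ = S_deep − (α/β)·ΔT = 27.25 − (1.7 × 10⁻⁴/7.1 × 10⁻⁴)·(-8.4) = 29.2613 psu.
Increase required: 29.2613 − 22.43 = 6.8313 psu.

6.83 psu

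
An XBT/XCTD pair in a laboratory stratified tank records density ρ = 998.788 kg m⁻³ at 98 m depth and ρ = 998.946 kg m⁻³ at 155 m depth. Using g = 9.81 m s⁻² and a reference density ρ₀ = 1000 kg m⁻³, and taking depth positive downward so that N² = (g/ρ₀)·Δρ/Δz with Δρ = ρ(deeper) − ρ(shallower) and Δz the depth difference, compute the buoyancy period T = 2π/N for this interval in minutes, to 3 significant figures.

20.1 min

Δρ = 998.946 − 998.788 = 0.158 kg m⁻³ over Δz = 155 − 98 = 57 m.
N² = (9.81/1000) × (0.158/57) = 2.7193 × 10⁻⁵ s⁻².
N = √(2.7193 × 10⁻⁵) = 5.2147 × 10⁻³ rad s⁻¹, so T = 2π/N = 1.2049 × 10³ s = 20.082 min ≈ 20.1 min.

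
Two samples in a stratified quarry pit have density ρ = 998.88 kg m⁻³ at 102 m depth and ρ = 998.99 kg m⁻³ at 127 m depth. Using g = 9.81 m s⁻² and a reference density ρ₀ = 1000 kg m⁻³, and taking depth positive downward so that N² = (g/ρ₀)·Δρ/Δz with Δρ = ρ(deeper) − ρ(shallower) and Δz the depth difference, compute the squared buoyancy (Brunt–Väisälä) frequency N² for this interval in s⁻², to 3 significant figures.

4.32 × 10⁻⁵ s⁻²

Δρ = 998.99 − 998.88 = 0.11 kg m⁻³ over Δz = 127 − 102 = 25 m.
N² = (9.81/1000) × (0.11/25) = 4.3164 × 10⁻⁵ s⁻² ≈ 4.32 × 10⁻⁵ s⁻².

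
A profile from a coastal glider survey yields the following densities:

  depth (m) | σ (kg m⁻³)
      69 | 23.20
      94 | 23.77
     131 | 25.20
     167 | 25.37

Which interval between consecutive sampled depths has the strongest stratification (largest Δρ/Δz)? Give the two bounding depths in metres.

94–131 m

Compute the density gradient over each adjacent pair:
  69–94 m: Δρ/Δz = 0.57/25 = 0.023 kg m⁻⁴
  94–131 m: Δρ/Δz = 1.43/37 = 0.039 kg m⁻⁴
  131–167 m: Δρ/Δz = 0.17/36 = 4.7 × 10⁻³ kg m⁻⁴
The largest gradient is in the 94–131 m interval — the pycnocline.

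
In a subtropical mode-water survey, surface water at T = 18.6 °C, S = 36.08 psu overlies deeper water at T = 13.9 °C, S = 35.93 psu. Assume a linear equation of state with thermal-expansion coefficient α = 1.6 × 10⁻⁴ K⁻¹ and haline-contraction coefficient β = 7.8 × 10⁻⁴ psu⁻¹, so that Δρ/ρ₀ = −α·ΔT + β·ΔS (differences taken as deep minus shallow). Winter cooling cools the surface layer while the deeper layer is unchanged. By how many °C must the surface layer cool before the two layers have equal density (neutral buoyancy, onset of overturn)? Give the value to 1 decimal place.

4.0 °C

Neutral buoyancy requires Δρ = 0, i.e. −α(T_deep − T_surf′) + β(S_deep − S_surf) = 0.
T_surf′ = T_deep − (β/α)·ΔS = 13.9 − (7.8 × 10⁻⁴/1.6 × 10⁻⁴)·(-0.15) = 14.631 °C.
Cooling required: 18.6 − (14.631) = 3.969 °C.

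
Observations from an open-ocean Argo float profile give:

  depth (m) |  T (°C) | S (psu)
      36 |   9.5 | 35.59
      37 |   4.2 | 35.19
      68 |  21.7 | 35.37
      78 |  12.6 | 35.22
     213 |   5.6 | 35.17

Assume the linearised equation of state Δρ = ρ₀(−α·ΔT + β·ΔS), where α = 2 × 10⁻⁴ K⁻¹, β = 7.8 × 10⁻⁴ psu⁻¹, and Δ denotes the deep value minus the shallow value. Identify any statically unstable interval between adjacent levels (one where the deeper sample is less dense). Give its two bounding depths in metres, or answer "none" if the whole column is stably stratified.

37–68 m

Evaluate Δρ/ρ₀ = −αΔT + βΔS across each adjacent pair:
  36–37 m: −αΔT+βΔS = −(2 × 10⁻⁴)(-5.3)+(7.8 × 10⁻⁴)(-0.40) = 7.5 × 10⁻⁴ → stable
  37–68 m: −αΔT+βΔS = −(2 × 10⁻⁴)(+17.5)+(7.8 × 10⁻⁴)(+0.18) = -3.4 × 10⁻³ → UNSTABLE
  68–78 m: −αΔT+βΔS = −(2 × 10⁻⁴)(-9.1)+(7.8 × 10⁻⁴)(-0.15) = 1.7 × 10⁻³ → stable
  78–213 m: −αΔT+βΔS = −(2 × 10⁻⁴)(-7.0)+(7.8 × 10⁻⁴)(-0.05) = 1.4 × 10⁻³ → stable
The 37–68 m interval has Δρ < 0: lighter water underlies denser water.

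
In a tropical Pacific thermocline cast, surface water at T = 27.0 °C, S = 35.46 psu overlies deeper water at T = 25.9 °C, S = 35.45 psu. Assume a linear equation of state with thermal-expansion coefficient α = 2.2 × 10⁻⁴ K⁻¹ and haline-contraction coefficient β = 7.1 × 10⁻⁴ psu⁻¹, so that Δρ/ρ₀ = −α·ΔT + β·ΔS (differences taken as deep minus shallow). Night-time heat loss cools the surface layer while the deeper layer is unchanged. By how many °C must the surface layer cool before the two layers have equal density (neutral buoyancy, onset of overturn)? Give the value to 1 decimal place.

Neutral buoyancy requires Δρ = 0, i.e. −α(T_deep − T_surf′) + β(S_deep − S_surf) = 0.
T_surf′ = T_deep − (β/α)·ΔS = 25.9 − (7.1 × 10⁻⁴/2.2 × 10⁻⁴)·(-0.01) = 25.932 °C.
Cooling required: 27.0 − (25.932) = 1.068 °C.

1.1 °C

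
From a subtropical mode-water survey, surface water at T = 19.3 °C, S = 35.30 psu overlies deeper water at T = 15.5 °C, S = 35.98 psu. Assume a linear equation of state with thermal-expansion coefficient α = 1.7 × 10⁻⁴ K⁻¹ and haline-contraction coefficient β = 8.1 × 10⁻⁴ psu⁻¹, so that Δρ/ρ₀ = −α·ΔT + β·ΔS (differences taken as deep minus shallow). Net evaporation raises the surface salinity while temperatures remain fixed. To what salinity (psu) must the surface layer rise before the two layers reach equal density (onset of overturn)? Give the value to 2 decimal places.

36.78 psu

Neutral buoyancy requires −α(T_deep − T_surf) + β(S_deep − S_surf′) = 0.
S_surf′ = S_deep − (α/β)·ΔT = 35.98 − (1.7 × 10⁻⁴/8.1 × 10⁻⁴)·(-3.8) = 36.7775 psu.
Increase required: 36.7775 − 35.30 = 1.4775 psu.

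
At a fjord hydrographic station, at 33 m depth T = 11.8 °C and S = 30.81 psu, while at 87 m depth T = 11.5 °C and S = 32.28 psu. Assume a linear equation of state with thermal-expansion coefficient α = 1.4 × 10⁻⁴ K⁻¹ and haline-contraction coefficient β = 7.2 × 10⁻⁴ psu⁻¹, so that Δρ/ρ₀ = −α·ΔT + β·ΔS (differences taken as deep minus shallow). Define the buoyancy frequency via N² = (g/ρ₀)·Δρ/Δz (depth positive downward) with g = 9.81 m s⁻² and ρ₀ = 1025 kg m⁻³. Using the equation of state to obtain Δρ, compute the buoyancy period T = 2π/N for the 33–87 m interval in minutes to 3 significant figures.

ΔT = -0.3 K, ΔS = +1.47 psu (deep − shallow).
Δρ/ρ₀ = −αΔT + βΔS = 4.20 × 10⁻⁵ + 1.0584 × 10⁻³ = 1.1004 × 10⁻³, so Δρ ≈ 1.128 kg m⁻³.
N² = (g/ρ₀)·Δρ/Δz = g·(Δρ/ρ₀)/Δz = 9.81 × 1.1004 × 10⁻³ / 54 = 1.9991 × 10⁻⁴ s⁻².
N = √(1.9991 × 10⁻⁴) = 0.014139 rad s⁻¹ → T = 2π/N = 444.39 s = 7.4065 min ≈ 7.41 min.

7.41 min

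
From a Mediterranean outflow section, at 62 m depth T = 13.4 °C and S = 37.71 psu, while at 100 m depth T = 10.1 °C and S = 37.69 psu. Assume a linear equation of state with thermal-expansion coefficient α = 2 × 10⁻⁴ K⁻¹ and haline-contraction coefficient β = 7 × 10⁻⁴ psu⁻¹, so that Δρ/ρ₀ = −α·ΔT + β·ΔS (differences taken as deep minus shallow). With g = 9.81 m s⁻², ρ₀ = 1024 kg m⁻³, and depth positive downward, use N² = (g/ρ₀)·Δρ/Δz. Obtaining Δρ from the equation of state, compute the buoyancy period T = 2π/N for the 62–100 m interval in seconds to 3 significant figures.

487 s

ΔT = -3.3 K, ΔS = -0.02 psu (deep − shallow).
Δρ/ρ₀ = −αΔT + βΔS = 6.60 × 10⁻⁴ − 1.40 × 10⁻⁵ = 6.46 × 10⁻⁴, so Δρ ≈ 0.6615 kg m⁻³.
N² = (g/ρ₀)·Δρ/Δz = g·(Δρ/ρ₀)/Δz = 9.81 × 6.46 × 10⁻⁴ / 38 = 1.6677 × 10⁻⁴ s⁻².
N = √(1.6677 × 10⁻⁴) = 0.012914 rad s⁻¹ → T = 2π/N = 486.54 s ≈ 487 s.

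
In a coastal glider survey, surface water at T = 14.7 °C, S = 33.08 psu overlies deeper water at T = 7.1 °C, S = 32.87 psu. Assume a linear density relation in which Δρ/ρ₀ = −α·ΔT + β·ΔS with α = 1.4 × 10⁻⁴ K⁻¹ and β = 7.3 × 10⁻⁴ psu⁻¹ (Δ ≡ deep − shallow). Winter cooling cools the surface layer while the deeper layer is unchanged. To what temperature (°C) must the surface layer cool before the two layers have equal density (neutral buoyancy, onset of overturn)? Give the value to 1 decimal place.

Neutral buoyancy requires Δρ = 0, i.e. −α(T_deep − T_surf′) + β(S_deep − S_surf) = 0.
T_surf′ = T_deep − (β/α)·ΔS = 7.1 − (7.3 × 10⁻⁴/1.4 × 10⁻⁴)·(-0.21) = 8.195 °C.
Cooling required: 14.7 − (8.195) = 6.505 °C.

8.2 °C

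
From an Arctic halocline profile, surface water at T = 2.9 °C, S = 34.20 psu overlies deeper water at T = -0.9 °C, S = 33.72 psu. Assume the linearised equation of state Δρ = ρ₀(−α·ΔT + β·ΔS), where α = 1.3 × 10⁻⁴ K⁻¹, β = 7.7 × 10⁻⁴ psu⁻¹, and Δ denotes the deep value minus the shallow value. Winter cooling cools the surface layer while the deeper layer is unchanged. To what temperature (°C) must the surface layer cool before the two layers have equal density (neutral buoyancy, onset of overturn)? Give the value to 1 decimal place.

1.9 °C

Neutral buoyancy requires Δρ = 0, i.e. −α(T_deep − T_surf′) + β(S_deep − S_surf) = 0.
T_surf′ = T_deep − (β/α)·ΔS = -0.9 − (7.7 × 10⁻⁴/1.3 × 10⁻⁴)·(-0.48) = 1.943 °C.
Cooling required: 2.9 − (1.943) = 0.957 °C.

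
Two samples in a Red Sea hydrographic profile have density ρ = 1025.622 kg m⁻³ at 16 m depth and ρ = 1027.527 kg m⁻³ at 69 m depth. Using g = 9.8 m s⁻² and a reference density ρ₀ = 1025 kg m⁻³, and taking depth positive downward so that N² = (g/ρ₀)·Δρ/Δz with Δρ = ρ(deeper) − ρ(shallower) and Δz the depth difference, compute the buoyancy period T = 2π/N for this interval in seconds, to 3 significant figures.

339 s

Δρ = 1027.527 − 1025.622 = 1.905 kg m⁻³ over Δz = 69 − 16 = 53 m.
N² = (9.8/1025) × (1.905/53) = 3.4365 × 10⁻⁴ s⁻².
N = √(3.4365 × 10⁻⁴) = 0.018538 rad s⁻¹, so T = 2π/N = 338.94 s ≈ 339 s.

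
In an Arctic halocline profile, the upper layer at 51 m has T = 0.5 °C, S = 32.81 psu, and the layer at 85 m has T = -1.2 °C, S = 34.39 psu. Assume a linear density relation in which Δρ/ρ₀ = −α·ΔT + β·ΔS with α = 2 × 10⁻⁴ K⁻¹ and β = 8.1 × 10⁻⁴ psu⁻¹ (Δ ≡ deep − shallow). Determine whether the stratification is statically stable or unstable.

ΔT = -1.2 − 0.5 = -1.7 K and ΔS = 34.39 − 32.81 = +1.58 psu (deep − shallow).
−αΔT = 3.40 × 10⁻⁴; βΔS = 1.2798 × 10⁻³; sum Δρ/ρ₀ = 1.6198 × 10⁻³.
Δρ/ρ₀ > 0, so Δρ > 0: deeper water is denser → statically stable.

stable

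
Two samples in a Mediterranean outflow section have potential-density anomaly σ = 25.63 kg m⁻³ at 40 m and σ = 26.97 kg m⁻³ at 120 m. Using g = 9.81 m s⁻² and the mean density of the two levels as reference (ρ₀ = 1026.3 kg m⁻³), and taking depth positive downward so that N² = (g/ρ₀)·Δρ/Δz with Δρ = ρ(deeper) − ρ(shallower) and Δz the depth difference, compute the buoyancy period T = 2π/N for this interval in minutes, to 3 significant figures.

Δρ = 1026.97 − 1025.63 = 1.34 kg m⁻³ over Δz = 120 − 40 = 80 m.
N² = (9.81/1026.3) × (1.34/80) = 1.6011 × 10⁻⁴ s⁻².
N = √(1.6011 × 10⁻⁴) = 0.012653 rad s⁻¹, so T = 2π/N = 496.58 s = 8.2763 min ≈ 8.28 min.

8.28 min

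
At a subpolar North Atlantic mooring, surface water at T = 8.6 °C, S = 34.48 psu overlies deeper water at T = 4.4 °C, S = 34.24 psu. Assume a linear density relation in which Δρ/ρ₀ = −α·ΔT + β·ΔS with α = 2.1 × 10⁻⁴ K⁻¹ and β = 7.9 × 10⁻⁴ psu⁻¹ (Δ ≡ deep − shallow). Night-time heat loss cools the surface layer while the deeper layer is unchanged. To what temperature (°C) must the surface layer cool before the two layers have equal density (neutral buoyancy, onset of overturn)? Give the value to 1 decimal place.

5.3 °C

Neutral buoyancy requires Δρ = 0, i.e. −α(T_deep − T_surf′) + β(S_deep − S_surf) = 0.
T_surf′ = T_deep − (β/α)·ΔS = 4.4 − (7.9 × 10⁻⁴/2.1 × 10⁻⁴)·(-0.24) = 5.303 °C.
Cooling required: 8.6 − (5.303) = 3.297 °C.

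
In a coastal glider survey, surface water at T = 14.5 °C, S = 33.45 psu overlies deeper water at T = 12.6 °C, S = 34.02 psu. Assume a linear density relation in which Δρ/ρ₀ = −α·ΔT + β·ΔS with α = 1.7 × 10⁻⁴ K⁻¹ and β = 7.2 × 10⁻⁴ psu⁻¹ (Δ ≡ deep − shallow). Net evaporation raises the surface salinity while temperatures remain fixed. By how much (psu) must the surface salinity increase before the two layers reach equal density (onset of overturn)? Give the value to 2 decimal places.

1.02 psu

Neutral buoyancy requires −α(T_deep − T_surf) + β(S_deep − S_surf′) = 0.
S_surf′ = S_deep − (α/β)·ΔT = 34.02 − (1.7 × 10⁻⁴/7.2 × 10⁻⁴)·(-1.9) = 34.4686 psu.
Increase required: 34.4686 − 33.45 = 1.0186 psu.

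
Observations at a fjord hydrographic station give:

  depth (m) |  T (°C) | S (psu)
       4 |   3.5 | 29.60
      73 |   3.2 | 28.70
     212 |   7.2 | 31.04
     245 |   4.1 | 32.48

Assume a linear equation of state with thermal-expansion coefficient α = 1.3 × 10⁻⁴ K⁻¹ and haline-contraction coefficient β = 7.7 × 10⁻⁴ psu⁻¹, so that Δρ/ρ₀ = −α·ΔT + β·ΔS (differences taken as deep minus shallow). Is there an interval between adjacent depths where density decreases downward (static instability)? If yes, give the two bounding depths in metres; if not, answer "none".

Evaluate Δρ/ρ₀ = −αΔT + βΔS across each adjacent pair:
  4–73 m: −αΔT+βΔS = −(1.3 × 10⁻⁴)(-0.3)+(7.7 × 10⁻⁴)(-0.90) = -6.5 × 10⁻⁴ → UNSTABLE
  73–212 m: −αΔT+βΔS = −(1.3 × 10⁻⁴)(+4.0)+(7.7 × 10⁻⁴)(+2.34) = 1.3 × 10⁻³ → stable
  212–245 m: −αΔT+βΔS = −(1.3 × 10⁻⁴)(-3.1)+(7.7 × 10⁻⁴)(+1.44) = 1.5 × 10⁻³ → stable
The 4–73 m interval has Δρ < 0: lighter water underlies denser water.

4–73 m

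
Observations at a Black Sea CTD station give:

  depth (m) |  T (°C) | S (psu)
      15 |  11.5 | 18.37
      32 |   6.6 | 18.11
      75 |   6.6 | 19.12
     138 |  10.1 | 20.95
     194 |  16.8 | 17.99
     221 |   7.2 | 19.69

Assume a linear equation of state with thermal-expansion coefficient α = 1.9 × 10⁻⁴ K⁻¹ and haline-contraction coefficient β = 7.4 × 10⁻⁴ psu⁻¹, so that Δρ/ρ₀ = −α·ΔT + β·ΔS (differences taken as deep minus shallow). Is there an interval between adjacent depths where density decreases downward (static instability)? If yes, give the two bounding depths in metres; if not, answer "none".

Evaluate Δρ/ρ₀ = −αΔT + βΔS across each adjacent pair:
  15–32 m: −αΔT+βΔS = −(1.9 × 10⁻⁴)(-4.9)+(7.4 × 10⁻⁴)(-0.26) = 7.4 × 10⁻⁴ → stable
  32–75 m: −αΔT+βΔS = −(1.9 × 10⁻⁴)(+0.0)+(7.4 × 10⁻⁴)(+1.01) = 7.5 × 10⁻⁴ → stable
  75–138 m: −αΔT+βΔS = −(1.9 × 10⁻⁴)(+3.5)+(7.4 × 10⁻⁴)(+1.83) = 6.9 × 10⁻⁴ → stable
  138–194 m: −αΔT+βΔS = −(1.9 × 10⁻⁴)(+6.7)+(7.4 × 10⁻⁴)(-2.96) = -3.5 × 10⁻³ → UNSTABLE
  194–221 m: −αΔT+βΔS = −(1.9 × 10⁻⁴)(-9.6)+(7.4 × 10⁻⁴)(+1.70) = 3.1 × 10⁻³ → stable
The 138–194 m interval has Δρ < 0: lighter water underlies denser water.

138–194 m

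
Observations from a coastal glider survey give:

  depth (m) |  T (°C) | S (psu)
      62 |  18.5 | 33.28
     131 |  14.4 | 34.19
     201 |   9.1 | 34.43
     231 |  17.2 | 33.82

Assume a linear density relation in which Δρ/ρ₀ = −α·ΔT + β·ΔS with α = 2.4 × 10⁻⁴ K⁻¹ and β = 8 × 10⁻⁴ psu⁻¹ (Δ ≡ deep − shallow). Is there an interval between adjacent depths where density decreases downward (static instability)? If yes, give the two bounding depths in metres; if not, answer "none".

Evaluate Δρ/ρ₀ = −αΔT + βΔS across each adjacent pair:
  62–131 m: −αΔT+βΔS = −(2.4 × 10⁻⁴)(-4.1)+(8 × 10⁻⁴)(+0.91) = 1.7 × 10⁻³ → stable
  131–201 m: −αΔT+βΔS = −(2.4 × 10⁻⁴)(-5.3)+(8 × 10⁻⁴)(+0.24) = 1.5 × 10⁻³ → stable
  201–231 m: −αΔT+βΔS = −(2.4 × 10⁻⁴)(+8.1)+(8 × 10⁻⁴)(-0.61) = -2.4 × 10⁻³ → UNSTABLE
The 201–231 m interval has Δρ < 0: lighter water underlies denser water.

201–231 m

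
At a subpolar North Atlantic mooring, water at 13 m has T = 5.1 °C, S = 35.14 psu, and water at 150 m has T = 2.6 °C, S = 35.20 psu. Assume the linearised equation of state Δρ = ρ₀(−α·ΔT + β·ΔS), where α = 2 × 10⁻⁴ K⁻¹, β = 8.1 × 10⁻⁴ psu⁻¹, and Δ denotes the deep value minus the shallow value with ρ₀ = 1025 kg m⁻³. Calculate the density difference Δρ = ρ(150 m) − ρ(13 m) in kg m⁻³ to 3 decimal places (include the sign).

+0.562 kg m⁻³

ΔT = -2.5 K, ΔS = +0.06 psu (deep − shallow).
Δρ/ρ₀ = −(2 × 10⁻⁴)(-2.5) + (8.1 × 10⁻⁴)(+0.06) = 5.486 × 10⁻⁴.
Δρ = 1025 × (5.486 × 10⁻⁴) = +0.562 kg m⁻³.
Positive Δρ: denser below, stable.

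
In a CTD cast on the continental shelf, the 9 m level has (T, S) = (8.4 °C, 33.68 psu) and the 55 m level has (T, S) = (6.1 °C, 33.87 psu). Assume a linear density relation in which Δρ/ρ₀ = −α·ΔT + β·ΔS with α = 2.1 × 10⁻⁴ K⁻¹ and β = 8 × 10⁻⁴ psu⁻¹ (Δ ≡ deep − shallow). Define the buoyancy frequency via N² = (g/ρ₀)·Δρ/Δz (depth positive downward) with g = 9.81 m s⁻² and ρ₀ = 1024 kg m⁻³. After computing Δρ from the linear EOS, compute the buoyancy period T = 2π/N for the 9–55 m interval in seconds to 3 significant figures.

540 s

ΔT = -2.3 K, ΔS = +0.19 psu (deep − shallow).
Δρ/ρ₀ = −αΔT + βΔS = 4.83 × 10⁻⁴ + 1.52 × 10⁻⁴ = 6.35 × 10⁻⁴, so Δρ ≈ 0.6502 kg m⁻³.
N² = (g/ρ₀)·Δρ/Δz = g·(Δρ/ρ₀)/Δz = 9.81 × 6.35 × 10⁻⁴ / 46 = 1.3542 × 10⁻⁴ s⁻².
N = √(1.3542 × 10⁻⁴) = 0.011637 rad s⁻¹ → T = 2π/N = 539.93 s ≈ 540 s.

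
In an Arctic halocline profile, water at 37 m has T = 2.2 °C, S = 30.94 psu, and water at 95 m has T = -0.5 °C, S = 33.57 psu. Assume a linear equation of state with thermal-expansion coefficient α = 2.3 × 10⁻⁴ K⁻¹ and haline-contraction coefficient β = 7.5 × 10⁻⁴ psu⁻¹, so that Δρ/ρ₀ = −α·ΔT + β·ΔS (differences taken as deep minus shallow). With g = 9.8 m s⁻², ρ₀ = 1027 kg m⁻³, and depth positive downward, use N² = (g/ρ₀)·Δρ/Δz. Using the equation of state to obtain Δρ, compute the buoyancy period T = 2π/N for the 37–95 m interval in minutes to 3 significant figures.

5.00 min

ΔT = -2.7 K, ΔS = +2.63 psu (deep − shallow).
Δρ/ρ₀ = −αΔT + βΔS = 6.21 × 10⁻⁴ + 1.9725 × 10⁻³ = 2.5935 × 10⁻³, so Δρ ≈ 2.664 kg m⁻³.
N² = (g/ρ₀)·Δρ/Δz = g·(Δρ/ρ₀)/Δz = 9.8 × 2.5935 × 10⁻³ / 58 = 4.3821 × 10⁻⁴ s⁻².
N = √(4.3821 × 10⁻⁴) = 0.020933 rad s⁻¹ → T = 2π/N = 300.16 s = 5.0027 min ≈ 5.00 min.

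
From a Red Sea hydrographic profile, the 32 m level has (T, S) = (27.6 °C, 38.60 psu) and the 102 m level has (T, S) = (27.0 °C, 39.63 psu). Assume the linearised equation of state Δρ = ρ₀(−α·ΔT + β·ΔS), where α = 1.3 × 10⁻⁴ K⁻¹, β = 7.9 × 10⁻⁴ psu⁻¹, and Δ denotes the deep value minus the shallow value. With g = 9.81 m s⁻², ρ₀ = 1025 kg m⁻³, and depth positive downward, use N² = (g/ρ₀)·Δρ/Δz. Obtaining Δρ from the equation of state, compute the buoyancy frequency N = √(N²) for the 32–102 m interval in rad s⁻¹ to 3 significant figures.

0.0112 rad s⁻¹

ΔT = -0.6 K, ΔS = +1.03 psu (deep − shallow).
Δρ/ρ₀ = −αΔT + βΔS = 7.80 × 10⁻⁵ + 8.137 × 10⁻⁴ = 8.917 × 10⁻⁴, so Δρ ≈ 0.9140 kg m⁻³.
N² = (g/ρ₀)·Δρ/Δz = g·(Δρ/ρ₀)/Δz = 9.81 × 8.917 × 10⁻⁴ / 70 = 1.2497 × 10⁻⁴ s⁻².
N = √(1.2497 × 10⁻⁴) = 0.011179 rad s⁻¹ ≈ 0.0112 rad s⁻¹.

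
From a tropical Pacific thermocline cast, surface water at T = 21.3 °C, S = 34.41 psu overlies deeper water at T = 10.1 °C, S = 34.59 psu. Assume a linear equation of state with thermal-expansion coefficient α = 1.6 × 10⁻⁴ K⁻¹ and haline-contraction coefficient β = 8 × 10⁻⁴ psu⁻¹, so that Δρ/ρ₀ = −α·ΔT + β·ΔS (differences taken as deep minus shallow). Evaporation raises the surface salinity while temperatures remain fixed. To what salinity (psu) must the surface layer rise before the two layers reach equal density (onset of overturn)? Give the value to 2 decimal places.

36.83 psu

Neutral buoyancy requires −α(T_deep − T_surf) + β(S_deep − S_surf′) = 0.
S_surf′ = S_deep − (α/β)·ΔT = 34.59 − (1.6 × 10⁻⁴/8 × 10⁻⁴)·(-11.2) = 36.8300 psu.
Increase required: 36.8300 − 34.41 = 2.4200 psu.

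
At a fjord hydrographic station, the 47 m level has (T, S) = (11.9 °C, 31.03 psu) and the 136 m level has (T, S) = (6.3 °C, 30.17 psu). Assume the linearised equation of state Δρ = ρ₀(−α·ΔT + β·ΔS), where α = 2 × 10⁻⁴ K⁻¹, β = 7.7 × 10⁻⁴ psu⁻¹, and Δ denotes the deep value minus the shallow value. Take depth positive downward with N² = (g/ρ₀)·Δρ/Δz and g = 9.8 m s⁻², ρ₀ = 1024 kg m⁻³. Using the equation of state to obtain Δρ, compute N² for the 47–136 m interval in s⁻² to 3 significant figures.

5.04 × 10⁻⁵ s⁻²

ΔT = -5.6 K, ΔS = -0.86 psu (deep − shallow).
Δρ/ρ₀ = −αΔT + βΔS = 1.12 × 10⁻³ − 6.622 × 10⁻⁴ = 4.578 × 10⁻⁴, so Δρ ≈ 0.4688 kg m⁻³.
N² = (g/ρ₀)·Δρ/Δz = g·(Δρ/ρ₀)/Δz = 9.8 × 4.578 × 10⁻⁴ / 89 = 5.0409 × 10⁻⁵ s⁻² ≈ 5.04 × 10⁻⁵ s⁻².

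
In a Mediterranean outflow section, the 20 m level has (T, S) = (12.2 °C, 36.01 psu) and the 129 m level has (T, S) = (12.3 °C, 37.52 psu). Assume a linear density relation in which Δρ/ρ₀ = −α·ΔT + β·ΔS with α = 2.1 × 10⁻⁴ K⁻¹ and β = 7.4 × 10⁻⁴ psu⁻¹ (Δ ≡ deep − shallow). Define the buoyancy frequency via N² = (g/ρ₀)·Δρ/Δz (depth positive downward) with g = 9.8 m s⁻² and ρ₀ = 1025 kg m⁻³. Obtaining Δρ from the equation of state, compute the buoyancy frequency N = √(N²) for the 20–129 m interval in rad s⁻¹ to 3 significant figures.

9.93 × 10⁻³ rad s⁻¹

ΔT = +0.1 K, ΔS = +1.51 psu (deep − shallow).
Δρ/ρ₀ = −αΔT + βΔS = -2.10 × 10⁻⁵ + 1.1174 × 10⁻³ = 1.0964 × 10⁻³, so Δρ ≈ 1.124 kg m⁻³.
N² = (g/ρ₀)·Δρ/Δz = g·(Δρ/ρ₀)/Δz = 9.8 × 1.0964 × 10⁻³ / 109 = 9.8575 × 10⁻⁵ s⁻².
N = √(9.8575 × 10⁻⁵) = 9.9285 × 10⁻³ rad s⁻¹ ≈ 9.93 × 10⁻³ rad s⁻¹.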